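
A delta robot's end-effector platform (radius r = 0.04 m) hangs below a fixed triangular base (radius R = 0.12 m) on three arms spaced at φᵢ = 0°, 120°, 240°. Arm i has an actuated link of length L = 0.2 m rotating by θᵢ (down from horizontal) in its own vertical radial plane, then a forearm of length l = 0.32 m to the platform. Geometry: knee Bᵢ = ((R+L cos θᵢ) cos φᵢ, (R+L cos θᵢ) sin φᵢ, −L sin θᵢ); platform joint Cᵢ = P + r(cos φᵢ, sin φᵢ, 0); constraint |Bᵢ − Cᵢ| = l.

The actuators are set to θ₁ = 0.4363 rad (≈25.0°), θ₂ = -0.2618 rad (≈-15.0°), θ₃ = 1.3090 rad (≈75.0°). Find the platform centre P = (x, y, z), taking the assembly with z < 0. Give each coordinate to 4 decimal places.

(0.0367, 0.1884, -0.2129)

S1 = (0.2613·cos0.0°, 0.2613·sin0.0°, -0.0845) = (0.2613, 0.0000, -0.0845)
arm 2 at φ=120.0°: ρ2 = 0.2732;  S2 = (-0.1366, 0.2366, 0.0518)
S3 = (0.1318·cos240.0°, 0.1318·sin240.0°, -0.1932) = (-0.0659, -0.1141, -0.1932)
subtract pairs → two planes through P
plane₁₂: -0.7957x+0.4732y+0.2726z = 0.0019
det = 0.4912;  x = 0.0191+-0.0827z,  y = 0.0361+-0.7151z
quadratic in z: (1.5183)z²+(0.1575)z+(-0.0353)=0, √Δ=0.4890 → z ∈ {-0.2129, 0.1092}; z = -0.2129 (taking z<0)
x = 0.0367, y = 0.1884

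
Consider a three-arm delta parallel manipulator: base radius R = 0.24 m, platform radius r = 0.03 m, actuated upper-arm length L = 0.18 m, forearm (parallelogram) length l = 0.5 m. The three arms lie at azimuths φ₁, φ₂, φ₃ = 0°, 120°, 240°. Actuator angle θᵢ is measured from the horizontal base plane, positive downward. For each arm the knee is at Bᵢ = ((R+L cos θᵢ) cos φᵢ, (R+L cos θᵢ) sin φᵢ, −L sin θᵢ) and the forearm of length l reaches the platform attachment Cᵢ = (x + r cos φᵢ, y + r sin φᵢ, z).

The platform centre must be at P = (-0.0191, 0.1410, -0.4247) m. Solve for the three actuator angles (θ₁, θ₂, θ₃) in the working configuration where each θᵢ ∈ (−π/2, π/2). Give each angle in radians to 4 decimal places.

rotate P by −φ1: (-0.0191, 0.1410, -0.4247)
  A=0.2291, B=-0.4247, C=(l²−L²−A²−y'²−z²)/(2L)=-0.0976
  θ1 = atan2(B,A) + arccos(C/0.4826) = 0.6984
rotate P by −φ2: (0.1317, -0.0540, -0.4247)
  A=0.0783, B=-0.4247, C=(l²−L²−A²−y'²−z²)/(2L)=0.0783
  θ2 = atan2(B,A) + arccos(C/0.4319) = 0.0001
rotate P by −φ3: (-0.1126, -0.0870, -0.4247)
  e−x'=0.3226;  (l²−L²−(e−x')²−y'²−z²)/2L = -0.2066
  γ=atan2(-0.4247,0.3226)=-0.9212;  ψ=arccos(-0.3875)=1.9687;  θ3=γ+ψ≈1.0474

θ₁ = 0.6984, θ₂ = 0.0001, θ₃ = 1.0474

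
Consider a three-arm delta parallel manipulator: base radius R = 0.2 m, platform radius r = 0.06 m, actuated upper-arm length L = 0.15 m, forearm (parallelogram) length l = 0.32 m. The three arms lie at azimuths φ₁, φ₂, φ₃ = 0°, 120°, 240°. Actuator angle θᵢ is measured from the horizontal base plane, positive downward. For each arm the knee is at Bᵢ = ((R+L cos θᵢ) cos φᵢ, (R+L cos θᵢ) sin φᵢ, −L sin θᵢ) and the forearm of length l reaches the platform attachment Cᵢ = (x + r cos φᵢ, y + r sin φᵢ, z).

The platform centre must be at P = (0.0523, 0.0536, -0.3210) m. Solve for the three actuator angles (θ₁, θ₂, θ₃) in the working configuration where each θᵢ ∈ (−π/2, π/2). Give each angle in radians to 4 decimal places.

θ₁ = 0.6111, θ₂ = 0.7852, θ₃ = 1.2216

rotate P by −φ1: (0.0523, 0.0536, -0.3210)
  e−x'=0.0877;  (l²−L²−(e−x')²−y'²−z²)/2L = -0.1124
  √(A²+B²)=0.3328;  θ1 = -1.3041+1.9152 ≈ 0.6111
rotate P by −φ2: (0.0203, -0.0721, -0.3210)
  A=0.1197, B=-0.3210, C=(l²−L²−A²−y'²−z²)/(2L)=-0.1422
  γ=atan2(-0.3210,0.1197)=-1.2138;  ψ=arccos(-0.4152)=1.9990;  θ2=γ+ψ≈0.7852
φ3=240.0° → target in arm frame (-0.0726, 0.0185)
  A cos θ + B sin θ = C:  0.2126·cos θ + -0.3210·sin θ = -0.2289
  γ=atan2(-0.3210,0.2126)=-0.9859;  ψ=arccos(-0.5945)=2.2075;  θ3=γ+ψ≈1.2216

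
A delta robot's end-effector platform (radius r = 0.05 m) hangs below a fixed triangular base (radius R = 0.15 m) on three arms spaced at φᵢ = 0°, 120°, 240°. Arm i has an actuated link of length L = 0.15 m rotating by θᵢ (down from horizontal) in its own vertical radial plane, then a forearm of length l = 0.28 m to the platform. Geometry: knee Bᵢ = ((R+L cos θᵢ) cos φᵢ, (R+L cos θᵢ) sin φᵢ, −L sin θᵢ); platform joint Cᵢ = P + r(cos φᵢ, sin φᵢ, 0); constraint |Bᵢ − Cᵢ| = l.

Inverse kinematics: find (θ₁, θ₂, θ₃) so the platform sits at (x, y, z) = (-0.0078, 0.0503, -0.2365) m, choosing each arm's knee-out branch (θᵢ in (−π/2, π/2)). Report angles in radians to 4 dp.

θ₁ = 0.6106, θ₂ = 0.2617, θ₃ = 0.7856

arm 1 (φ=0.0°): x'=-0.0078, y'=0.0503
  A cos θ + B sin θ = C:  0.1078·cos θ + -0.2365·sin θ = -0.0473
  √(A²+B²)=0.2599;  θ1 = -1.1431+1.7537 ≈ 0.6106
φ2=120.0° → target in arm frame (0.0475, -0.0184)
  e−x'=0.0525;  (l²−L²−(e−x')²−y'²−z²)/2L = -0.0104
  θ2 = atan2(B,A) + arccos(C/0.2423) = 0.2617
φ3=240.0° → target in arm frame (-0.0397, -0.0319)
  e−x'=0.1397;  (l²−L²−(e−x')²−y'²−z²)/2L = -0.0685
  θ3 = atan2(B,A) + arccos(C/0.2747) = 0.7856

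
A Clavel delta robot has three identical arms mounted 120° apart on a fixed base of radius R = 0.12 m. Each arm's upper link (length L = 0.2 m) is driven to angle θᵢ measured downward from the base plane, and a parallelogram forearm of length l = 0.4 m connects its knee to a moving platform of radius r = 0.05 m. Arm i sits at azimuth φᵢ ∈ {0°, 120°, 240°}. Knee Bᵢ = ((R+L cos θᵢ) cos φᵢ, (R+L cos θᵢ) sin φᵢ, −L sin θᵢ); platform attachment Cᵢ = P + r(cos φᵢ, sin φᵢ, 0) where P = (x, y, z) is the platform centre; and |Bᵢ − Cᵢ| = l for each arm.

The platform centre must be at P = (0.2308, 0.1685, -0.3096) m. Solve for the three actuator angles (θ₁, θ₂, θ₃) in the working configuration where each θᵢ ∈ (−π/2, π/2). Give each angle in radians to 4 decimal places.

θ₁ = -0.2616, θ₂ = 0.6112, θ₃ = 1.3966

rotate P by −φ1: (0.2308, 0.1685, -0.3096)
  e−x'=-0.1608;  (l²−L²−(e−x')²−y'²−z²)/2L = -0.0753
  θ1 = atan2(B,A) + arccos(C/0.3489) = -0.2616
arm 2 (φ=120.0°): x'=0.0305, y'=-0.2841
  A cos θ + B sin θ = C:  0.0395·cos θ + -0.3096·sin θ = -0.1453
  √(A²+B²)=0.3121;  θ2 = -1.4440+2.0552 ≈ 0.6112
rotate P by −φ3: (-0.2613, 0.1156, -0.3096)
  e−x'=0.3313;  (l²−L²−(e−x')²−y'²−z²)/2L = -0.2475
  √(A²+B²)=0.4535;  θ3 = -0.7515+2.1481 ≈ 1.3966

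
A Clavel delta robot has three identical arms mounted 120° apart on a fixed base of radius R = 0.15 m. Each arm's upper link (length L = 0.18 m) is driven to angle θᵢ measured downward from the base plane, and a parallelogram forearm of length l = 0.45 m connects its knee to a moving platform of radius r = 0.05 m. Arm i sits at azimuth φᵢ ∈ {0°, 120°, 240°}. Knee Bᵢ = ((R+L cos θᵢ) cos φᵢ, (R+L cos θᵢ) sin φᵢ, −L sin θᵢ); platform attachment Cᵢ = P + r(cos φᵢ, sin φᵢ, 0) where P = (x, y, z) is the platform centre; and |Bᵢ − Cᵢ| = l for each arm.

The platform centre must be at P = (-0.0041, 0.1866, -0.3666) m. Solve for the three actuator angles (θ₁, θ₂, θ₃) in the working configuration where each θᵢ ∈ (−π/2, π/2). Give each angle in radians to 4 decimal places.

arm 1 (φ=0.0°): x'=-0.0041, y'=0.1866
  A=0.1041, B=-0.3666, C=(l²−L²−A²−y'²−z²)/(2L)=-0.0276
  θ1 = atan2(B,A) + arccos(C/0.3811) = 0.3493
rotate P by −φ2: (0.1637, -0.0897, -0.3666)
  A cos θ + B sin θ = C:  -0.0637·cos θ + -0.3666·sin θ = 0.0656
  θ2 = atan2(B,A) + arccos(C/0.3721) = -0.3490
arm 3 (φ=240.0°): x'=-0.1596, y'=-0.0969
  e−x'=0.2596;  (l²−L²−(e−x')²−y'²−z²)/2L = -0.1140
  γ=atan2(-0.3666,0.2596)=-0.9547;  ψ=arccos(-0.2538)=1.8274;  θ3=γ+ψ≈0.8727

θ₁ = 0.3493, θ₂ = -0.3490, θ₃ = 0.8727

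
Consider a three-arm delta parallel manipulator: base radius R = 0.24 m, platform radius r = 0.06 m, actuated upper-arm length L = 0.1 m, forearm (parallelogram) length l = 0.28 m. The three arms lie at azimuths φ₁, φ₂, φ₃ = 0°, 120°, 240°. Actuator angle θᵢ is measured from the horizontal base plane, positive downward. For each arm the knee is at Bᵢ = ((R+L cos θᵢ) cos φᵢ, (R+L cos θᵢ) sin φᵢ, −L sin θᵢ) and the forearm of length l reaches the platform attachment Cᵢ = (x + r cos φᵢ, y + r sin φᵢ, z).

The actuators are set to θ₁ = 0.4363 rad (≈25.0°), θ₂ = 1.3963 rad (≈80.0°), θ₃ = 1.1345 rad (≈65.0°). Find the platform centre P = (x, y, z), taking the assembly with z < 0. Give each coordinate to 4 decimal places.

S1 = (0.2706·cos0.0°, 0.2706·sin0.0°, -0.0423) = (0.2706, 0.0000, -0.0423)
arm 2 at φ=120.0°: e+L cos θ2 = 0.1974;  S2 = (-0.0987, 0.1709, -0.0985)
S3 = (0.2223·cos240.0°, 0.2223·sin240.0°, -0.0906) = (-0.1111, -0.1925, -0.0906)
eliminate P² terms by subtracting sphere 1 from 2 and 3
[-0.7386 0.3418 -0.1124]·P = -0.0264;  [-0.7635 -0.3850 -0.0967]·P = -0.0174
Cramer: x(z) = 0.0295-0.1400z;  y(z) = -0.0133+0.0264z
quadratic in z: (1.0203)z²+(0.1513)z+(-0.0183)=0, √Δ=0.3124 → z ∈ {-0.2273, 0.0790}; z = -0.2273 (taking z<0)
x = 0.0614, y = -0.0193

(0.0614, -0.0193, -0.2273)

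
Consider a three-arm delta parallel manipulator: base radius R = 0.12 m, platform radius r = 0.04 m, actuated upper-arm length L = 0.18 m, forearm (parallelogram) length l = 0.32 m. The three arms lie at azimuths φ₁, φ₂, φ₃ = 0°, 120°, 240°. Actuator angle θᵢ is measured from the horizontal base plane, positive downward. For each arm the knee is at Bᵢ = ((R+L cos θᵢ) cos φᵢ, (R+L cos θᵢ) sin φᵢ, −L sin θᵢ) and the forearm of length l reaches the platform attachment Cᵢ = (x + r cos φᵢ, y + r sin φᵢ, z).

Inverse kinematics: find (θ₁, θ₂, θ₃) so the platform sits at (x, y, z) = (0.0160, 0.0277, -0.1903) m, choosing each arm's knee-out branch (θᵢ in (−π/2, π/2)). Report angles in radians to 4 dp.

θ₁ = -0.0873, θ₂ = -0.0872, θ₃ = 0.2614

rotate P by −φ1: (0.0160, 0.0277, -0.1903)
  A=0.0640, B=-0.1903, C=(l²−L²−A²−y'²−z²)/(2L)=0.0803
  γ=atan2(-0.1903,0.0640)=-1.2464;  ψ=arccos(0.4002)=1.1591;  θ1=γ+ψ≈-0.0873
arm 2 (φ=120.0°): x'=0.0160, y'=-0.0277
  e−x'=0.0640;  (l²−L²−(e−x')²−y'²−z²)/2L = 0.0803
  √(A²+B²)=0.2008;  θ2 = -1.2463+1.1591 ≈ -0.0872
arm 3 (φ=240.0°): x'=-0.0320, y'=0.0000
  A cos θ + B sin θ = C:  0.1120·cos θ + -0.1903·sin θ = 0.0590
  θ3 = atan2(B,A) + arccos(C/0.2208) = 0.2614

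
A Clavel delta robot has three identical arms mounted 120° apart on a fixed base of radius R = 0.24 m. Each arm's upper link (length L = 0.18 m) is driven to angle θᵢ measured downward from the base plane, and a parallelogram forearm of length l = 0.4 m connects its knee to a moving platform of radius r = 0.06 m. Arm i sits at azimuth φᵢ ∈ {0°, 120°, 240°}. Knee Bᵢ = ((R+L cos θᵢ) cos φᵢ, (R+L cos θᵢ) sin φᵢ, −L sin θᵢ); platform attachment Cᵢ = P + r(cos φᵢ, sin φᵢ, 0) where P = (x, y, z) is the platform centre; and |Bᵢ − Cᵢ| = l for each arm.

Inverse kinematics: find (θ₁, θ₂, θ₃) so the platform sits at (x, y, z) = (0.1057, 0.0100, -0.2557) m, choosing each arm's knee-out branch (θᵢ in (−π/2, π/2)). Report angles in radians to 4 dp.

φ1=0.0° → target in arm frame (0.1057, 0.0100)
  A cos θ + B sin θ = C:  0.0743·cos θ + -0.2557·sin θ = 0.1572
  γ=atan2(-0.2557,0.0743)=-1.2880;  ψ=arccos(0.5904)=0.9392;  θ1=γ+ψ≈-0.3488
φ2=120.0° → target in arm frame (-0.0442, -0.0965)
  e−x'=0.2242;  (l²−L²−(e−x')²−y'²−z²)/2L = 0.0073
  √(A²+B²)=0.3401;  θ2 = -0.8510+1.5493 ≈ 0.6983
rotate P by −φ3: (-0.0615, 0.0865, -0.2557)
  A=0.2415, B=-0.2557, C=(l²−L²−A²−y'²−z²)/(2L)=-0.0100
  θ3 = atan2(B,A) + arccos(C/0.3517) = 0.7853

θ₁ = -0.3488, θ₂ = 0.6983, θ₃ = 0.7853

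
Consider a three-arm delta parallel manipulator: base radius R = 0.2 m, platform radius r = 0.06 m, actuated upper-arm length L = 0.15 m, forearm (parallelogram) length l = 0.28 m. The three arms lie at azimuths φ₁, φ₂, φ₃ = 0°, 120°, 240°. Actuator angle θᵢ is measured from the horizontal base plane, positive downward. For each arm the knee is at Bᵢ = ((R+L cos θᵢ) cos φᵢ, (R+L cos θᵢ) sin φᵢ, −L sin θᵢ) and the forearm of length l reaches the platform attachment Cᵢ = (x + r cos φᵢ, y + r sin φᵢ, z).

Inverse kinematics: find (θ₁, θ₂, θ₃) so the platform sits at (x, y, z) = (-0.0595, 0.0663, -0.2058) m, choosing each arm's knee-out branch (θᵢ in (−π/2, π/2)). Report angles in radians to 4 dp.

arm 1 (φ=0.0°): x'=-0.0595, y'=0.0663
  A=0.1995, B=-0.2058, C=(l²−L²−A²−y'²−z²)/(2L)=-0.1022
  √(A²+B²)=0.2866;  θ1 = -0.8009+1.9353 ≈ 1.1343
rotate P by −φ2: (0.0872, 0.0184, -0.2058)
  A cos θ + B sin θ = C:  0.0528·cos θ + -0.2058·sin θ = 0.0347
  √(A²+B²)=0.2125;  θ2 = -1.3195+1.4066 ≈ 0.0871
arm 3 (φ=240.0°): x'=-0.0277, y'=-0.0847
  e−x'=0.1677;  (l²−L²−(e−x')²−y'²−z²)/2L = -0.0725
  θ3 = atan2(B,A) + arccos(C/0.2655) = 0.9601

θ₁ = 1.1343, θ₂ = 0.0871, θ₃ = 0.9601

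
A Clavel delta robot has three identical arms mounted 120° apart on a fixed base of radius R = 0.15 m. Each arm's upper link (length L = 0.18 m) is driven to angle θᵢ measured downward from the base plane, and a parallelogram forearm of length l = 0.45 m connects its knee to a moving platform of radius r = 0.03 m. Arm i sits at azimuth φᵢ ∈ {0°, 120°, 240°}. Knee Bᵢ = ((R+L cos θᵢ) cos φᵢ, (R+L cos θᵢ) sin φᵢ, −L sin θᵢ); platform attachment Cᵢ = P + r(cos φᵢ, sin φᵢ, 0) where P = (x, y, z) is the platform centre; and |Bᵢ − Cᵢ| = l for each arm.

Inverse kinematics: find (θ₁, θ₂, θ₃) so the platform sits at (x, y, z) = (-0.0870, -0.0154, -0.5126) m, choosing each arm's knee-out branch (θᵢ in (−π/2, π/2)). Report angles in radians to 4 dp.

arm 1 (φ=0.0°): x'=-0.0870, y'=-0.0154
  A cos θ + B sin θ = C:  0.2070·cos θ + -0.5126·sin θ = -0.3771
  √(A²+B²)=0.5528;  θ1 = -1.1870+2.3214 ≈ 1.1344
φ2=120.0° → target in arm frame (0.0302, 0.0830)
  A cos θ + B sin θ = C:  0.0898·cos θ + -0.5126·sin θ = -0.2990
  θ2 = atan2(B,A) + arccos(C/0.5204) = 0.7854
arm 3 (φ=240.0°): x'=0.0568, y'=-0.0676
  e−x'=0.0632;  (l²−L²−(e−x')²−y'²−z²)/2L = -0.2812
  θ3 = atan2(B,A) + arccos(C/0.5165) = 0.6983

θ₁ = 1.1344, θ₂ = 0.7854, θ₃ = 0.6983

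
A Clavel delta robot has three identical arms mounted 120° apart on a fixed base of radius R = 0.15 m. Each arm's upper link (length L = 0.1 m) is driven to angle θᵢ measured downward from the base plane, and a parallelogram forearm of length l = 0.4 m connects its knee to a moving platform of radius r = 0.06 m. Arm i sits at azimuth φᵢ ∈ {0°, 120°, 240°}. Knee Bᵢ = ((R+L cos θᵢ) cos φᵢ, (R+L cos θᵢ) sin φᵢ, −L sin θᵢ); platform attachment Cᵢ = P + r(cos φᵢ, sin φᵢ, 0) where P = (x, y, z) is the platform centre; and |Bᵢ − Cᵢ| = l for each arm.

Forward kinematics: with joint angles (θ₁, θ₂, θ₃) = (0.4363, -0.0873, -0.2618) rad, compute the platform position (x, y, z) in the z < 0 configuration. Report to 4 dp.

arm 1 at φ=0.0°: (R−r)+L cos θ1 = 0.1806;  S1 = (0.1806, 0.0000, -0.0423)
S2 = (0.1896·cos120.0°, 0.1896·sin120.0°, 0.0087) = (-0.0948, 0.1642, 0.0087)
φ3=240.0°: virtual centre (-0.0933, -0.1616, 0.0259), radius l
eliminate P² terms by subtracting sphere 1 from 2 and 3
linear system: -0.5509x+0.3284y = 0.0016−0.1020z; -0.5479x+-0.3232y = 0.0011−0.1363z
Cramer: x(z) = -0.0024+0.2171z;  y(z) = 0.0008+0.0537z
into |P−S₁|² = l²: 1.0500z² + 0.0051z + -0.1247 = 0;  Δ = 0.5238;  z = -0.3471 or 0.3422 → z<0 root = -0.3471
x = -0.0778, y = -0.0178

(-0.0778, -0.0178, -0.3471)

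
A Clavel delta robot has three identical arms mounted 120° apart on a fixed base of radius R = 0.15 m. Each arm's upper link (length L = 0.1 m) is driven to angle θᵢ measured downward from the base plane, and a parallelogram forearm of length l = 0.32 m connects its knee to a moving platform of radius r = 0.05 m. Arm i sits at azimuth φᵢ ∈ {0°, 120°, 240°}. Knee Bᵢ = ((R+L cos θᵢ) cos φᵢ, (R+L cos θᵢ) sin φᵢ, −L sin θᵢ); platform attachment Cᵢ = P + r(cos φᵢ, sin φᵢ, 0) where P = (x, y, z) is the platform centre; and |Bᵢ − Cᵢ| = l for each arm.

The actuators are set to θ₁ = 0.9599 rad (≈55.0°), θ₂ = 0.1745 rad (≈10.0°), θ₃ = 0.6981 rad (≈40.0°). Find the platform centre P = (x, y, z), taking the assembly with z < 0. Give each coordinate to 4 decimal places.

(-0.0610, 0.0495, -0.3106)

S1 = (0.1574·cos0.0°, 0.1574·sin0.0°, -0.0819) = (0.1574, 0.0000, -0.0819)
S2 = (0.1985·cos120.0°, 0.1985·sin120.0°, -0.0174) = (-0.0992, 0.1719, -0.0174)
φ3=240.0°: virtual centre (-0.0883, -0.1529, -0.0643), radius l
eliminate P² terms by subtracting sphere 1 from 2 and 3
linear system: -0.5132x+0.3438y = 0.0082−0.1291z; -0.4913x+-0.3059y = 0.0038−0.0353z
det = 0.3259;  x = -0.0118+0.1584z,  y = 0.0063+-0.1391z
quadratic in z: (1.0444)z²+(0.1085)z+(-0.0670)=0, √Δ=0.5402 → z ∈ {-0.3106, 0.2067}; z = -0.3106 (taking z<0)
x = -0.0610, y = 0.0495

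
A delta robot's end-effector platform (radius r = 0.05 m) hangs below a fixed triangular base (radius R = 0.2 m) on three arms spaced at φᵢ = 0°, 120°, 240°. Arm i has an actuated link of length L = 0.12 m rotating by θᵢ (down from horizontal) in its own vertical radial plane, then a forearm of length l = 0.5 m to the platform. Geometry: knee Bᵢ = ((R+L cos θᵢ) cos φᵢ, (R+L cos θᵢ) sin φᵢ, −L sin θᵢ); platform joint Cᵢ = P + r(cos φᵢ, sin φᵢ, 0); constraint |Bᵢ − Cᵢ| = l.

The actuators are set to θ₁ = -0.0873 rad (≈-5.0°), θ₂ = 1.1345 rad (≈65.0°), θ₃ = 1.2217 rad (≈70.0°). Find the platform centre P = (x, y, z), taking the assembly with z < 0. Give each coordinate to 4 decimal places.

(0.1895, 0.0127, -0.4829)

φ1=0.0°: virtual centre (0.2695, 0.0000, 0.0105), radius l
φ2=120.0°: virtual centre (-0.1004, 0.1738, -0.1088), radius l
arm 3 at φ=240.0°: ρ3 = 0.1910;  O3 = (-0.0955, -0.1655, -0.1128)
|O₂|²−|O₁|² = -0.0206;  |O₃|²−|O₁|² = -0.0235
[-0.7398 0.3476 -0.2384]·P = -0.0206;  [-0.7301 -0.3309 -0.2464]·P = -0.0235
Cramer: x(z) = 0.0301-0.3301z;  y(z) = 0.0047-0.0165z
sphere 1 gives Az²+Bz+C=0 with A=1.1092, B=0.1370, C=-0.1925;  B²−4AC=0.8731;  roots -0.4829, 0.3594;  negative root z = -0.4829
x = 0.1895, y = 0.0127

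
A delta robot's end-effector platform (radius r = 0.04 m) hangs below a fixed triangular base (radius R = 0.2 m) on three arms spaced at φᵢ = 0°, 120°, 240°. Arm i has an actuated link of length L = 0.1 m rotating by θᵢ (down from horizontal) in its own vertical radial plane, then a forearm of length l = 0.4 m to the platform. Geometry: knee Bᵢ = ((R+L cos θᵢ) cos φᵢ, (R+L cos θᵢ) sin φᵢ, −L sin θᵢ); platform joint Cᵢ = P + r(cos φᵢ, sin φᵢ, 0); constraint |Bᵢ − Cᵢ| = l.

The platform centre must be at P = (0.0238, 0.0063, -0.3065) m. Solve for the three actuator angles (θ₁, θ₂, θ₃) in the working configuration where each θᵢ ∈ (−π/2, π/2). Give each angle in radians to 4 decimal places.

θ₁ = -0.1745, θ₂ = 0.0877, θ₃ = 0.1744

rotate P by −φ1: (0.0238, 0.0063, -0.3065)
  A cos θ + B sin θ = C:  0.1362·cos θ + -0.3065·sin θ = 0.1873
  θ1 = atan2(B,A) + arccos(C/0.3354) = -0.1745
rotate P by −φ2: (-0.0064, -0.0238, -0.3065)
  e−x'=0.1664;  (l²−L²−(e−x')²−y'²−z²)/2L = 0.1389
  √(A²+B²)=0.3488;  θ2 = -1.0733+1.1610 ≈ 0.0877
rotate P by −φ3: (-0.0174, 0.0175, -0.3065)
  e−x'=0.1774;  (l²−L²−(e−x')²−y'²−z²)/2L = 0.1215
  √(A²+B²)=0.3541;  θ3 = -1.0462+1.2206 ≈ 0.1744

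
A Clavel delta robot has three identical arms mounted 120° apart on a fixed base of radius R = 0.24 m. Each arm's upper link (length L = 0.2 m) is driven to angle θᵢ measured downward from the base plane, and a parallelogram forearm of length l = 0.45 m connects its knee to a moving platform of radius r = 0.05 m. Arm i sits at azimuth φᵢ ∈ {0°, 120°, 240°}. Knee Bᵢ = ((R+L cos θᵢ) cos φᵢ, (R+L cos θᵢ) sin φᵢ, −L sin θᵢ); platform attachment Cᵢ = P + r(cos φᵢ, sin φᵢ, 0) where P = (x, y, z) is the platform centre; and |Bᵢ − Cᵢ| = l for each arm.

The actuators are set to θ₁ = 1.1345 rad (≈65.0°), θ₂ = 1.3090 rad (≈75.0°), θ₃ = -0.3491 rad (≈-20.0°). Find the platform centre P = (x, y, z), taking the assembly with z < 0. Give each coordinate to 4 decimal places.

O1 = (0.2745·cos0.0°, 0.2745·sin0.0°, -0.1813) = (0.2745, 0.0000, -0.1813)
O2 = (0.2418·cos120.0°, 0.2418·sin120.0°, -0.1932) = (-0.1209, 0.2094, -0.1932)
arm 3 at φ=240.0°: e+L cos θ3 = 0.3779;  O3 = (-0.1890, -0.3273, 0.0684)
|O₂|²−|O₁|² = -0.0124;  |O₃|²−|O₁|² = 0.0393
linear system: -0.7908x+0.4187y = -0.0124−-0.0238z; -0.9270x+-0.6546y = 0.0393−0.4994z
Cramer: x(z) = -0.0092+0.2136z;  y(z) = -0.0470+0.4603z
into |P−O₁|² = l²: 1.2575z² + 0.1980z + -0.0869 = 0;  Δ = 0.4766;  z = -0.3532 or 0.1958 → z<0 root = -0.3532
x = -0.0846, y = -0.2096

(-0.0846, -0.2096, -0.3532)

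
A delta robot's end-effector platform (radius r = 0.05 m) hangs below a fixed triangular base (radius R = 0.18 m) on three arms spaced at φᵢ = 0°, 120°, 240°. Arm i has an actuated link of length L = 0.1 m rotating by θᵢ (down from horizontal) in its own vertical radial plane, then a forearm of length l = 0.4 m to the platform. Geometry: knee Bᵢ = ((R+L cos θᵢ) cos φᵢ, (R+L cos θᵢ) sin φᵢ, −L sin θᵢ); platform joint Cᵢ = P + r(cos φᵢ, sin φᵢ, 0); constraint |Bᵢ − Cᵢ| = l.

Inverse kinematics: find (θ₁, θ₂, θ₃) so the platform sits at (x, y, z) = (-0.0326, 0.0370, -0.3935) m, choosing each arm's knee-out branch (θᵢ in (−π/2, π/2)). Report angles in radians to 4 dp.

arm 1 (φ=0.0°): x'=-0.0326, y'=0.0370
  e−x'=0.1626;  (l²−L²−(e−x')²−y'²−z²)/2L = -0.1633
  θ1 = atan2(B,A) + arccos(C/0.4258) = 0.7853
rotate P by −φ2: (0.0483, 0.0097, -0.3935)
  A=0.0817, B=-0.3935, C=(l²−L²−A²−y'²−z²)/(2L)=-0.0580
  θ2 = atan2(B,A) + arccos(C/0.4019) = 0.3495
φ3=240.0° → target in arm frame (-0.0157, -0.0467)
  A cos θ + B sin θ = C:  0.1457·cos θ + -0.3935·sin θ = -0.1413
  γ=atan2(-0.3935,0.1457)=-1.2161;  ψ=arccos(-0.3368)=1.9143;  θ3=γ+ψ≈0.6982

θ₁ = 0.7853, θ₂ = 0.3495, θ₃ = 0.6982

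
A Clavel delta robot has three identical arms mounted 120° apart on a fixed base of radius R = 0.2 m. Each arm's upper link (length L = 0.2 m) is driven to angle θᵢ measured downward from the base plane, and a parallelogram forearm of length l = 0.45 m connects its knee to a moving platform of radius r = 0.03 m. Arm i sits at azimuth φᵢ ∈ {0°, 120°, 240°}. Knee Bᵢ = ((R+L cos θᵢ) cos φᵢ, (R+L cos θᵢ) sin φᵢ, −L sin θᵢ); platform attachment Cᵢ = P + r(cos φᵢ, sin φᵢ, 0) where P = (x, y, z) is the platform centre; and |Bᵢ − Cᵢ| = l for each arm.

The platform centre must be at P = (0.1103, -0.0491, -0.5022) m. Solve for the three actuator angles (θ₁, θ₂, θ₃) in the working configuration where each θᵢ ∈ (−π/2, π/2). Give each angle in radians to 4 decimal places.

φ1=0.0° → target in arm frame (0.1103, -0.0491)
  A cos θ + B sin θ = C:  0.0597·cos θ + -0.5022·sin θ = -0.2392
  √(A²+B²)=0.5057;  θ1 = -1.4525+2.0635 ≈ 0.6110
φ2=120.0° → target in arm frame (-0.0977, -0.0710)
  e−x'=0.2677;  (l²−L²−(e−x')²−y'²−z²)/2L = -0.4160
  γ=atan2(-0.5022,0.2677)=-1.0811;  ψ=arccos(-0.7310)=2.3905;  θ2=γ+ψ≈1.3094
rotate P by −φ3: (-0.0126, 0.1201, -0.5022)
  A=0.1826, B=-0.5022, C=(l²−L²−A²−y'²−z²)/(2L)=-0.3437
  γ=atan2(-0.5022,0.1826)=-1.2220;  ψ=arccos(-0.6432)=2.2694;  θ3=γ+ψ≈1.0474

θ₁ = 0.6110, θ₂ = 1.3094, θ₃ = 1.0474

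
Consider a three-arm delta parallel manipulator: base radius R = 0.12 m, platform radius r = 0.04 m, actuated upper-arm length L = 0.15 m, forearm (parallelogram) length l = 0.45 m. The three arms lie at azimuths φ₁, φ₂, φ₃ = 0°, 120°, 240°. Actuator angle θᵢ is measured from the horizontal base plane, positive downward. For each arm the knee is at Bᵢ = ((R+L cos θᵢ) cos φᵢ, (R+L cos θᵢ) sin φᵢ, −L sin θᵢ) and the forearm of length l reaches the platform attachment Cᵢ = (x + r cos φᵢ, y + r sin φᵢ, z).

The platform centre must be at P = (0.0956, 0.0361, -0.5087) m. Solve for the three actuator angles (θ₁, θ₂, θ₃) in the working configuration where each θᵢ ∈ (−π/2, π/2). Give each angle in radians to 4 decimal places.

φ1=0.0° → target in arm frame (0.0956, 0.0361)
  A=-0.0156, B=-0.5087, C=(l²−L²−A²−y'²−z²)/(2L)=-0.2677
  γ=atan2(-0.5087,-0.0156)=-1.6015;  ψ=arccos(-0.5261)=2.1248;  θ1=γ+ψ≈0.5233
arm 2 (φ=120.0°): x'=-0.0165, y'=-0.1008
  A=0.0965, B=-0.5087, C=(l²−L²−A²−y'²−z²)/(2L)=-0.3275
  γ=atan2(-0.5087,0.0965)=-1.3833;  ψ=arccos(-0.6326)=2.2557;  θ2=γ+ψ≈0.8724
rotate P by −φ3: (-0.0791, 0.0647, -0.5087)
  A cos θ + B sin θ = C:  0.1591·cos θ + -0.5087·sin θ = -0.3609
  √(A²+B²)=0.5330;  θ3 = -1.2677+2.3146 ≈ 1.0469

θ₁ = 0.5233, θ₂ = 0.8724, θ₃ = 1.0469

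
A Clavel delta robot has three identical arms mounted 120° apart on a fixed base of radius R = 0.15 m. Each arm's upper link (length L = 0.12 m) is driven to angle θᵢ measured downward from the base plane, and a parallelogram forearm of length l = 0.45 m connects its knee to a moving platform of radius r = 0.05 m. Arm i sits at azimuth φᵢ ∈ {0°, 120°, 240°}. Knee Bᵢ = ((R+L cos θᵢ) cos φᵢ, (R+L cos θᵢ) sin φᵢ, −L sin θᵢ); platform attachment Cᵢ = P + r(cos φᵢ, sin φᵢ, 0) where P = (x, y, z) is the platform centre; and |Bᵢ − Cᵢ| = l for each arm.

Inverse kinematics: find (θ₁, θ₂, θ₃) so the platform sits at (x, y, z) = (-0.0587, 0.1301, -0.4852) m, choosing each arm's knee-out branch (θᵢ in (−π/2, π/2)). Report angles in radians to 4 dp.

θ₁ = 1.1343, θ₂ = 0.3489, θ₃ = 1.2214

rotate P by −φ1: (-0.0587, 0.1301, -0.4852)
  A=0.1587, B=-0.4852, C=(l²−L²−A²−y'²−z²)/(2L)=-0.3726
  θ1 = atan2(B,A) + arccos(C/0.5105) = 1.1343
arm 2 (φ=120.0°): x'=0.1420, y'=-0.0142
  A=-0.0420, B=-0.4852, C=(l²−L²−A²−y'²−z²)/(2L)=-0.2054
  θ2 = atan2(B,A) + arccos(C/0.4870) = 0.3489
arm 3 (φ=240.0°): x'=-0.0833, y'=-0.1159
  e−x'=0.1833;  (l²−L²−(e−x')²−y'²−z²)/2L = -0.3931
  √(A²+B²)=0.5187;  θ3 = -1.2096+2.4310 ≈ 1.2214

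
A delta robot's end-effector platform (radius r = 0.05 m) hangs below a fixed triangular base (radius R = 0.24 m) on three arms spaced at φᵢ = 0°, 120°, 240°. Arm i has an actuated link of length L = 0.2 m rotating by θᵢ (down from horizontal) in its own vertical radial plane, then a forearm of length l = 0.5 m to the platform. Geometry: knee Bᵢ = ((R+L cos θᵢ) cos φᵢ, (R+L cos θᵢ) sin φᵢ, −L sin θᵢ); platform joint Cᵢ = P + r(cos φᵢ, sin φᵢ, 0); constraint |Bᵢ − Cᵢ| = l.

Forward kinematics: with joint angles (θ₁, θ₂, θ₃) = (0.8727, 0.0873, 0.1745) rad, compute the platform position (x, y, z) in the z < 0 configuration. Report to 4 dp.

φ1=0.0°: virtual centre (0.3186, 0.0000, -0.1532), radius l
φ2=120.0°: virtual centre (-0.1946, 0.3371, -0.0174), radius l
φ3=240.0°: virtual centre (-0.1935, -0.3351, -0.0347), radius l
eliminate P² terms by subtracting sphere 1 from 2 and 3
linear system: -1.0263x+0.6742y = 0.0269−0.2716z; -1.0241x+-0.6702y = 0.0260−0.2370z
Cramer: x(z) = -0.0258+0.2480z;  y(z) = 0.0006-0.0253z
into |P−O₁|² = l²: 1.0621z² + 0.1356z + -0.1080 = 0;  Δ = 0.4771;  z = -0.3890 or 0.2613 → z<0 root = -0.3890
x = -0.1222, y = 0.0104

(-0.1222, 0.0104, -0.3890)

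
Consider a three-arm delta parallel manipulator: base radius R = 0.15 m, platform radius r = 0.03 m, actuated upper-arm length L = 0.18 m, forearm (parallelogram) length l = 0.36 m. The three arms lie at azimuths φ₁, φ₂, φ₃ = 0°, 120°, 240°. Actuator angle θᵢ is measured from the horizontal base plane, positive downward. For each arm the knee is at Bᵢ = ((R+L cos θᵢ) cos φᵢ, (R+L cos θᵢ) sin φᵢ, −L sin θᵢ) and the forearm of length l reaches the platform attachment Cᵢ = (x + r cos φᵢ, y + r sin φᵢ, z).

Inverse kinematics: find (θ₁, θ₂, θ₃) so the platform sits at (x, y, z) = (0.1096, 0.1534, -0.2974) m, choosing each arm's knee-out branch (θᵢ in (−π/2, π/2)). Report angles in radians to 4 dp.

φ1=0.0° → target in arm frame (0.1096, 0.1534)
  e−x'=0.0104;  (l²−L²−(e−x')²−y'²−z²)/2L = -0.0414
  √(A²+B²)=0.2976;  θ1 = -1.5358+1.7102 ≈ 0.1744
φ2=120.0° → target in arm frame (0.0780, -0.1716)
  e−x'=0.0420;  (l²−L²−(e−x')²−y'²−z²)/2L = -0.0624
  θ2 = atan2(B,A) + arccos(C/0.3003) = 0.3494
φ3=240.0° → target in arm frame (-0.1876, 0.0182)
  e−x'=0.3076;  (l²−L²−(e−x')²−y'²−z²)/2L = -0.2395
  θ3 = atan2(B,A) + arccos(C/0.4279) = 1.3964

θ₁ = 0.1744, θ₂ = 0.3494, θ₃ = 1.3964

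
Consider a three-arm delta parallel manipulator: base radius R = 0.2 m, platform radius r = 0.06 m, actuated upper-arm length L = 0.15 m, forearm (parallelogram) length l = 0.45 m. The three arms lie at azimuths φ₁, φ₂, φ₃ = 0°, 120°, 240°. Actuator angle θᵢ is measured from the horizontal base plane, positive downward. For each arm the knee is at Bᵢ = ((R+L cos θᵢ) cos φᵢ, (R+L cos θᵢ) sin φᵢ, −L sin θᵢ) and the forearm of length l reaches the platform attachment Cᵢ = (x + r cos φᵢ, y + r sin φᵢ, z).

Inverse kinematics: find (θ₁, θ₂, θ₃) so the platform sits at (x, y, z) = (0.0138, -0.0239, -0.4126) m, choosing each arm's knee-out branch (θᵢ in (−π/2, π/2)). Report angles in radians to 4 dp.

θ₁ = 0.3489, θ₂ = 0.5235, θ₃ = 0.3489

φ1=0.0° → target in arm frame (0.0138, -0.0239)
  e−x'=0.1262;  (l²−L²−(e−x')²−y'²−z²)/2L = -0.0225
  √(A²+B²)=0.4315;  θ1 = -1.2740+1.6229 ≈ 0.3489
arm 2 (φ=120.0°): x'=-0.0276, y'=0.0000
  A=0.1676, B=-0.4126, C=(l²−L²−A²−y'²−z²)/(2L)=-0.0611
  θ2 = atan2(B,A) + arccos(C/0.4453) = 0.5235
arm 3 (φ=240.0°): x'=0.0138, y'=0.0239
  A cos θ + B sin θ = C:  0.1262·cos θ + -0.4126·sin θ = -0.0225
  √(A²+B²)=0.4315;  θ3 = -1.2740+1.6229 ≈ 0.3489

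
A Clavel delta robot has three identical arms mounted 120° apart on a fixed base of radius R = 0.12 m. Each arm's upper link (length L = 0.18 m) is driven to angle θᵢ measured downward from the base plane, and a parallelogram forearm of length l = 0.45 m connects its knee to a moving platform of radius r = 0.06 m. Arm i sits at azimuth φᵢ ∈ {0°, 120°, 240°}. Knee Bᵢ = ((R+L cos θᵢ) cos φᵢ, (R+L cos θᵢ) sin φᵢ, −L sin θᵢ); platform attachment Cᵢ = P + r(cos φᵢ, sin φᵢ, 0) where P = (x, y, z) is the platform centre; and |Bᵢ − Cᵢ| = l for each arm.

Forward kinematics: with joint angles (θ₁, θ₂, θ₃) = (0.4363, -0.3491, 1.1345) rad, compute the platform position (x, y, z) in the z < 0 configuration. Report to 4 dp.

(0.0141, 0.2772, -0.3624)

arm 1 at φ=0.0°: (R−r)+L cos θ1 = 0.2231;  S1 = (0.2231, 0.0000, -0.0761)
S2 = (0.2291·cos120.0°, 0.2291·sin120.0°, 0.0616) = (-0.1146, 0.1984, 0.0616)
φ3=240.0°: virtual centre (-0.0680, -0.1178, -0.1631), radius l
eliminate P² terms by subtracting sphere 1 from 2 and 3
linear system: -0.6754x+0.3969y = 0.0007−0.2753z; -0.5823x+-0.2357y = -0.0104−-0.1741z
det = 0.3903;  x = 0.0102+-0.0109z,  y = 0.0192+-0.7121z
into |P−S₁|² = l²: 1.5072z² + 0.1295z + -0.1510 = 0;  Δ = 0.9271;  z = -0.3624 or 0.2765 → z<0 root = -0.3624
x = 0.0141, y = 0.2772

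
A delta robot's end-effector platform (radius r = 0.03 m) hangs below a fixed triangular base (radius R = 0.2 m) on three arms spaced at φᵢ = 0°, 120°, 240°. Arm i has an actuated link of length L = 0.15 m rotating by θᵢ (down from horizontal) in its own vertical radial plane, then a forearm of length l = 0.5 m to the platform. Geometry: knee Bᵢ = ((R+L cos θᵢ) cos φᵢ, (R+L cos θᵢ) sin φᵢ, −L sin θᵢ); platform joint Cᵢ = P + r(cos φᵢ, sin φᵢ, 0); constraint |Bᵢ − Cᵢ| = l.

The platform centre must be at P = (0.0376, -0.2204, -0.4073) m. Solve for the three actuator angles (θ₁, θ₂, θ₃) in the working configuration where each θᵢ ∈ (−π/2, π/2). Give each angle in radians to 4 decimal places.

arm 1 (φ=0.0°): x'=0.0376, y'=-0.2204
  e−x'=0.1324;  (l²−L²−(e−x')²−y'²−z²)/2L = -0.0150
  θ1 = atan2(B,A) + arccos(C/0.4283) = 0.3493
φ2=120.0° → target in arm frame (-0.2097, 0.0776)
  e−x'=0.3797;  (l²−L²−(e−x')²−y'²−z²)/2L = -0.2952
  θ2 = atan2(B,A) + arccos(C/0.5568) = 1.3092
φ3=240.0° → target in arm frame (0.1721, 0.1428)
  e−x'=-0.0021;  (l²−L²−(e−x')²−y'²−z²)/2L = 0.1374
  γ=atan2(-0.4073,-0.0021)=-1.5759;  ψ=arccos(0.3373)=1.2267;  θ3=γ+ψ≈-0.3492

θ₁ = 0.3493, θ₂ = 1.3092, θ₃ = -0.3492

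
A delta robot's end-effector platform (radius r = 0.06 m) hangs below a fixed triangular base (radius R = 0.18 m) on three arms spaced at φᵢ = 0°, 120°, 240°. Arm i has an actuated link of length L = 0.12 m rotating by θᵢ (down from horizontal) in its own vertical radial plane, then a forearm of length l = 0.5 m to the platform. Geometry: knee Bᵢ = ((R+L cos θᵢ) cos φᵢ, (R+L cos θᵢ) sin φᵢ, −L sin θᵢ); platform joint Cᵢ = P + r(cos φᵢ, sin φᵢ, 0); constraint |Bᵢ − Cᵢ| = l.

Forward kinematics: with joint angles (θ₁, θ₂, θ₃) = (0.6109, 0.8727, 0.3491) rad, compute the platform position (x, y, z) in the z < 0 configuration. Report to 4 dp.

S1 = (0.2183·cos0.0°, 0.2183·sin0.0°, -0.0688) = (0.2183, 0.0000, -0.0688)
φ2=120.0°: virtual centre (-0.0986, 0.1707, -0.0919), radius l
φ3=240.0°: virtual centre (-0.1164, -0.2016, -0.0410), radius l
eliminate P² terms by subtracting sphere 1 from 2 and 3
plane₁₂: -0.6337x+0.3414y+-0.0462z = -0.0051
Cramer: x(z) = 0.0018+0.0007z;  y(z) = -0.0116+0.1366z
quadratic in z: (1.0187)z²+(0.1342)z+(-0.1982)=0, √Δ=0.9087 → z ∈ {-0.5119, 0.3802}; z = -0.5119 (taking z<0)
x = 0.0014, y = -0.0815

(0.0014, -0.0815, -0.5119)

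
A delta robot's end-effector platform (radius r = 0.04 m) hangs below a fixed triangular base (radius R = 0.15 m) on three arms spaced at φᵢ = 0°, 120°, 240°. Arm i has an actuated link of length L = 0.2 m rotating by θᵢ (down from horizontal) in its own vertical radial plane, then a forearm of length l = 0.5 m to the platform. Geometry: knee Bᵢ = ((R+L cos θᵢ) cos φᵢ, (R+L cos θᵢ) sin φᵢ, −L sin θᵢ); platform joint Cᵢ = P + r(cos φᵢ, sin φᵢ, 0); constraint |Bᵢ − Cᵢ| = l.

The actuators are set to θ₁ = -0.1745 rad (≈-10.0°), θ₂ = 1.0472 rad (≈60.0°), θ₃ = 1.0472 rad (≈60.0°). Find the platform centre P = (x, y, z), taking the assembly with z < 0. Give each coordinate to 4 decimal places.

arm 1 at φ=0.0°: e+L cos θ1 = 0.3070;  S1 = (0.3070, 0.0000, 0.0347)
S2 = (0.2100·cos120.0°, 0.2100·sin120.0°, -0.1732) = (-0.1050, 0.1819, -0.1732)
φ3=240.0°: virtual centre (-0.1050, -0.1819, -0.1732), radius l
|S₂|²−|S₁|² = -0.0213;  |S₃|²−|S₁|² = -0.0213
[-0.8239 0.3637 -0.4159]·P = -0.0213;  [-0.8239 -0.3637 -0.4159]·P = -0.0213
Cramer: x(z) = 0.0259-0.5047z;  y(z) = 0.0000+0.0000z
quadratic in z: (1.2547)z²+(0.2143)z+(-0.1698)=0, √Δ=0.9477 → z ∈ {-0.4630, 0.2923}; z = -0.4630 (taking z<0)
x = 0.2596, y = 0.0000

(0.2596, 0.0000, -0.4630)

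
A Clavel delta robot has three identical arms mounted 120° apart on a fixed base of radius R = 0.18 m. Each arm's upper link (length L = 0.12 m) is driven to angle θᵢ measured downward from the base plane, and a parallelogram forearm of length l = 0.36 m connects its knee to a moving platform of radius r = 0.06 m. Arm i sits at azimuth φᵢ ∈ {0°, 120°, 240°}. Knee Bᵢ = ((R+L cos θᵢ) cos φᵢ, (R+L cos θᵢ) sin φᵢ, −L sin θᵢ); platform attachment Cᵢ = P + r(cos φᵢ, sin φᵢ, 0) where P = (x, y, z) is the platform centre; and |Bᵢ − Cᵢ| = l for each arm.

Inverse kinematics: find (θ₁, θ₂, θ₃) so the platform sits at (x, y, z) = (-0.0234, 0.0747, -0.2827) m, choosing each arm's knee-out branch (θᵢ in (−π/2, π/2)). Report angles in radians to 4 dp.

θ₁ = 0.3490, θ₂ = -0.3498, θ₃ = 0.5236

arm 1 (φ=0.0°): x'=-0.0234, y'=0.0747
  e−x'=0.1434;  (l²−L²−(e−x')²−y'²−z²)/2L = 0.0381
  √(A²+B²)=0.3170;  θ1 = -1.1014+1.4504 ≈ 0.3490
rotate P by −φ2: (0.0764, -0.0171, -0.2827)
  e−x'=0.0436;  (l²−L²−(e−x')²−y'²−z²)/2L = 0.1379
  γ=atan2(-0.2827,0.0436)=-1.4177;  ψ=arccos(0.4820)=1.0679;  θ2=γ+ψ≈-0.3498
arm 3 (φ=240.0°): x'=-0.0530, y'=-0.0576
  A cos θ + B sin θ = C:  0.1730·cos θ + -0.2827·sin θ = 0.0085
  γ=atan2(-0.2827,0.1730)=-1.0217;  ψ=arccos(0.0256)=1.5452;  θ3=γ+ψ≈0.5236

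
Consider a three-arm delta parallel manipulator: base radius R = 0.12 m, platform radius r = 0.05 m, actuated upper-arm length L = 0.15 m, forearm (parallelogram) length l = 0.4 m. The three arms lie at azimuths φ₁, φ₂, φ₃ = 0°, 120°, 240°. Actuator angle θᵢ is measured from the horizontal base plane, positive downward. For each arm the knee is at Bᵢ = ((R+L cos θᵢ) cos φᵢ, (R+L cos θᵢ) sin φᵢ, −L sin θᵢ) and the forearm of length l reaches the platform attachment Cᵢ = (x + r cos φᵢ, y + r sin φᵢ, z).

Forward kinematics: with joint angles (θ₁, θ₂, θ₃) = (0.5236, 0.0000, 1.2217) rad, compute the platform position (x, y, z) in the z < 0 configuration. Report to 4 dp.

arm 1 at φ=0.0°: e+L cos θ1 = 0.1999;  centre 1 = (0.1999, 0.0000, -0.0750)
centre 2 = (0.2200·cos120.0°, 0.2200·sin120.0°, 0.0000) = (-0.1100, 0.1905, 0.0000)
arm 3 at φ=240.0°: e+L cos θ3 = 0.1213;  centre 3 = (-0.0607, -0.1051, -0.1410)
eliminate P² terms by subtracting sphere 1 from 2 and 3
[-0.6198 0.3811 0.1500]·P = 0.0028;  [-0.5211 -0.2101 -0.1319]·P = -0.0110
det = 0.3288;  x = 0.0110+-0.0570z,  y = 0.0252+-0.4864z
sphere 1 gives Az²+Bz+C=0 with A=1.2398, B=0.1470, C=-0.1180;  B²−4AC=0.6070;  roots -0.3735, 0.2549;  negative root z = -0.3735
x = 0.0322, y = 0.2069

(0.0322, 0.2069, -0.3735)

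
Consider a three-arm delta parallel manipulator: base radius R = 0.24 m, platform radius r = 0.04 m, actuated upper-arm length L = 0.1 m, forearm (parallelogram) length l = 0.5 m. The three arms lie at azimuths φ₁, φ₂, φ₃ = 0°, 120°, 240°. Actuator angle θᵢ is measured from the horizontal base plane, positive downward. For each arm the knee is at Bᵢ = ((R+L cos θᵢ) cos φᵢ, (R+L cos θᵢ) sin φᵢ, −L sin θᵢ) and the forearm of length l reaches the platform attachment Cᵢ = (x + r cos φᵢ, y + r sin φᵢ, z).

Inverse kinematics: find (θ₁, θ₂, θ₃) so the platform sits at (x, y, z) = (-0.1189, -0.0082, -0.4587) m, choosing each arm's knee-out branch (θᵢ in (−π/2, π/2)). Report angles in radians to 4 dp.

θ₁ = 1.3097, θ₂ = 0.3495, θ₃ = 0.2621

arm 1 (φ=0.0°): x'=-0.1189, y'=-0.0082
  A cos θ + B sin θ = C:  0.3189·cos θ + -0.4587·sin θ = -0.3609
  √(A²+B²)=0.5587;  θ1 = -0.9633+2.2730 ≈ 1.3097
rotate P by −φ2: (0.0523, 0.1071, -0.4587)
  A cos θ + B sin θ = C:  0.1477·cos θ + -0.4587·sin θ = -0.0184
  √(A²+B²)=0.4819;  θ2 = -1.2594+1.6089 ≈ 0.3495
rotate P by −φ3: (0.0666, -0.0989, -0.4587)
  A=0.1334, B=-0.4587, C=(l²−L²−A²−y'²−z²)/(2L)=0.0101
  √(A²+B²)=0.4777;  θ3 = -1.2877+1.5498 ≈ 0.2621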